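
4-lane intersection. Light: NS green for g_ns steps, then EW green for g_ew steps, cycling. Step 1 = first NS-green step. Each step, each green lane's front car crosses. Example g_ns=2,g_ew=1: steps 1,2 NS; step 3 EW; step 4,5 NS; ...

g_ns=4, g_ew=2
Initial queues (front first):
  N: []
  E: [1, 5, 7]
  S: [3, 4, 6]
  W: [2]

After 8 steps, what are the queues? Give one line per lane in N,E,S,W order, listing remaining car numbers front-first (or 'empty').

Step 1 [NS]: N:empty,E:wait,S:car3-GO,W:wait | queues: N=0 E=3 S=2 W=1
Step 2 [NS]: N:empty,E:wait,S:car4-GO,W:wait | queues: N=0 E=3 S=1 W=1
Step 3 [NS]: N:empty,E:wait,S:car6-GO,W:wait | queues: N=0 E=3 S=0 W=1
Step 4 [NS]: N:empty,E:wait,S:empty,W:wait | queues: N=0 E=3 S=0 W=1
Step 5 [EW]: N:wait,E:car1-GO,S:wait,W:car2-GO | queues: N=0 E=2 S=0 W=0
Step 6 [EW]: N:wait,E:car5-GO,S:wait,W:empty | queues: N=0 E=1 S=0 W=0
Step 7 [NS]: N:empty,E:wait,S:empty,W:wait | queues: N=0 E=1 S=0 W=0
Step 8 [NS]: N:empty,E:wait,S:empty,W:wait | queues: N=0 E=1 S=0 W=0

N: empty
E: 7
S: empty
W: empty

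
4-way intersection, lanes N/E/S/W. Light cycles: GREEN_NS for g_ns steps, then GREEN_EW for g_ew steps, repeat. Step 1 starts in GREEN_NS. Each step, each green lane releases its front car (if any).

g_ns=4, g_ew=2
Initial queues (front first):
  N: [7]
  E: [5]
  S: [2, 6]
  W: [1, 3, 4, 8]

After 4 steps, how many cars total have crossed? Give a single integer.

Step 1 [NS]: N:car7-GO,E:wait,S:car2-GO,W:wait | queues: N=0 E=1 S=1 W=4
Step 2 [NS]: N:empty,E:wait,S:car6-GO,W:wait | queues: N=0 E=1 S=0 W=4
Step 3 [NS]: N:empty,E:wait,S:empty,W:wait | queues: N=0 E=1 S=0 W=4
Step 4 [NS]: N:empty,E:wait,S:empty,W:wait | queues: N=0 E=1 S=0 W=4
Cars crossed by step 4: 3

Answer: 3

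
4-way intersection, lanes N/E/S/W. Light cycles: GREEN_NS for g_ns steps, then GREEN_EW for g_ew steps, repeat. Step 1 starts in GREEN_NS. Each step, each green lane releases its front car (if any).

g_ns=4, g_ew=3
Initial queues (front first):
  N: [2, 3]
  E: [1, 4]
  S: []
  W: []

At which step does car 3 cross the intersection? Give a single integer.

Step 1 [NS]: N:car2-GO,E:wait,S:empty,W:wait | queues: N=1 E=2 S=0 W=0
Step 2 [NS]: N:car3-GO,E:wait,S:empty,W:wait | queues: N=0 E=2 S=0 W=0
Step 3 [NS]: N:empty,E:wait,S:empty,W:wait | queues: N=0 E=2 S=0 W=0
Step 4 [NS]: N:empty,E:wait,S:empty,W:wait | queues: N=0 E=2 S=0 W=0
Step 5 [EW]: N:wait,E:car1-GO,S:wait,W:empty | queues: N=0 E=1 S=0 W=0
Step 6 [EW]: N:wait,E:car4-GO,S:wait,W:empty | queues: N=0 E=0 S=0 W=0
Car 3 crosses at step 2

2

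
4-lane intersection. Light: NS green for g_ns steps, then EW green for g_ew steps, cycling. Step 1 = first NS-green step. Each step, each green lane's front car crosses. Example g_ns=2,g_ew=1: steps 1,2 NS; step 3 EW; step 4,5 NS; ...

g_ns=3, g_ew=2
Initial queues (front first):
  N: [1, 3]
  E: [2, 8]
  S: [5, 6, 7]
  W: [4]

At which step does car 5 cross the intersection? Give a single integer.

Step 1 [NS]: N:car1-GO,E:wait,S:car5-GO,W:wait | queues: N=1 E=2 S=2 W=1
Step 2 [NS]: N:car3-GO,E:wait,S:car6-GO,W:wait | queues: N=0 E=2 S=1 W=1
Step 3 [NS]: N:empty,E:wait,S:car7-GO,W:wait | queues: N=0 E=2 S=0 W=1
Step 4 [EW]: N:wait,E:car2-GO,S:wait,W:car4-GO | queues: N=0 E=1 S=0 W=0
Step 5 [EW]: N:wait,E:car8-GO,S:wait,W:empty | queues: N=0 E=0 S=0 W=0
Car 5 crosses at step 1

1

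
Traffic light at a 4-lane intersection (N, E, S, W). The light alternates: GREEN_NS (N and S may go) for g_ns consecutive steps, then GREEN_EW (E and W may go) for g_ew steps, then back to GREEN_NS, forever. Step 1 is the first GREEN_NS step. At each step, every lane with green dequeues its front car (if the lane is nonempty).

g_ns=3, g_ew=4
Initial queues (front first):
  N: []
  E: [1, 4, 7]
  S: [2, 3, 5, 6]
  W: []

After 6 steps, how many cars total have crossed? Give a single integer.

Step 1 [NS]: N:empty,E:wait,S:car2-GO,W:wait | queues: N=0 E=3 S=3 W=0
Step 2 [NS]: N:empty,E:wait,S:car3-GO,W:wait | queues: N=0 E=3 S=2 W=0
Step 3 [NS]: N:empty,E:wait,S:car5-GO,W:wait | queues: N=0 E=3 S=1 W=0
Step 4 [EW]: N:wait,E:car1-GO,S:wait,W:empty | queues: N=0 E=2 S=1 W=0
Step 5 [EW]: N:wait,E:car4-GO,S:wait,W:empty | queues: N=0 E=1 S=1 W=0
Step 6 [EW]: N:wait,E:car7-GO,S:wait,W:empty | queues: N=0 E=0 S=1 W=0
Cars crossed by step 6: 6

Answer: 6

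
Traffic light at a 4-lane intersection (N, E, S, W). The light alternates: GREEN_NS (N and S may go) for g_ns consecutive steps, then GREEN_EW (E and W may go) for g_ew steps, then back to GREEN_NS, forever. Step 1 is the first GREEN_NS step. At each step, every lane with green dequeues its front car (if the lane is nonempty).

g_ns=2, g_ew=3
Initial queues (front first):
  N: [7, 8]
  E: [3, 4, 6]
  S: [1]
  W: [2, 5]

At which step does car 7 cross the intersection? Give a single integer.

Step 1 [NS]: N:car7-GO,E:wait,S:car1-GO,W:wait | queues: N=1 E=3 S=0 W=2
Step 2 [NS]: N:car8-GO,E:wait,S:empty,W:wait | queues: N=0 E=3 S=0 W=2
Step 3 [EW]: N:wait,E:car3-GO,S:wait,W:car2-GO | queues: N=0 E=2 S=0 W=1
Step 4 [EW]: N:wait,E:car4-GO,S:wait,W:car5-GO | queues: N=0 E=1 S=0 W=0
Step 5 [EW]: N:wait,E:car6-GO,S:wait,W:empty | queues: N=0 E=0 S=0 W=0
Car 7 crosses at step 1

1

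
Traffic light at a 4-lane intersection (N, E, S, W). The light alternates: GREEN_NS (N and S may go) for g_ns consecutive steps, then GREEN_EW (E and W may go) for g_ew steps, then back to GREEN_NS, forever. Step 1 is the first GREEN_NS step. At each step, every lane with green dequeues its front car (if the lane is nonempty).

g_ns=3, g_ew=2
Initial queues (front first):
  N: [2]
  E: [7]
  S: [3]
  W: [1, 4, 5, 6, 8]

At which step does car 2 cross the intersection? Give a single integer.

Step 1 [NS]: N:car2-GO,E:wait,S:car3-GO,W:wait | queues: N=0 E=1 S=0 W=5
Step 2 [NS]: N:empty,E:wait,S:empty,W:wait | queues: N=0 E=1 S=0 W=5
Step 3 [NS]: N:empty,E:wait,S:empty,W:wait | queues: N=0 E=1 S=0 W=5
Step 4 [EW]: N:wait,E:car7-GO,S:wait,W:car1-GO | queues: N=0 E=0 S=0 W=4
Step 5 [EW]: N:wait,E:empty,S:wait,W:car4-GO | queues: N=0 E=0 S=0 W=3
Step 6 [NS]: N:empty,E:wait,S:empty,W:wait | queues: N=0 E=0 S=0 W=3
Step 7 [NS]: N:empty,E:wait,S:empty,W:wait | queues: N=0 E=0 S=0 W=3
Step 8 [NS]: N:empty,E:wait,S:empty,W:wait | queues: N=0 E=0 S=0 W=3
Step 9 [EW]: N:wait,E:empty,S:wait,W:car5-GO | queues: N=0 E=0 S=0 W=2
Step 10 [EW]: N:wait,E:empty,S:wait,W:car6-GO | queues: N=0 E=0 S=0 W=1
Step 11 [NS]: N:empty,E:wait,S:empty,W:wait | queues: N=0 E=0 S=0 W=1
Step 12 [NS]: N:empty,E:wait,S:empty,W:wait | queues: N=0 E=0 S=0 W=1
Step 13 [NS]: N:empty,E:wait,S:empty,W:wait | queues: N=0 E=0 S=0 W=1
Step 14 [EW]: N:wait,E:empty,S:wait,W:car8-GO | queues: N=0 E=0 S=0 W=0
Car 2 crosses at step 1

1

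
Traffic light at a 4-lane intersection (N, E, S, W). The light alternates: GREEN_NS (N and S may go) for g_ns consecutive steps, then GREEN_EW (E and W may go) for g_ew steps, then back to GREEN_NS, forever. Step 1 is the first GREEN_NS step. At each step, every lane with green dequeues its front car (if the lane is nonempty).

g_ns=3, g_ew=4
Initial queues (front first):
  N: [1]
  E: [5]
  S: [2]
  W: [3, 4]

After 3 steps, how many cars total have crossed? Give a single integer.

Step 1 [NS]: N:car1-GO,E:wait,S:car2-GO,W:wait | queues: N=0 E=1 S=0 W=2
Step 2 [NS]: N:empty,E:wait,S:empty,W:wait | queues: N=0 E=1 S=0 W=2
Step 3 [NS]: N:empty,E:wait,S:empty,W:wait | queues: N=0 E=1 S=0 W=2
Cars crossed by step 3: 2

Answer: 2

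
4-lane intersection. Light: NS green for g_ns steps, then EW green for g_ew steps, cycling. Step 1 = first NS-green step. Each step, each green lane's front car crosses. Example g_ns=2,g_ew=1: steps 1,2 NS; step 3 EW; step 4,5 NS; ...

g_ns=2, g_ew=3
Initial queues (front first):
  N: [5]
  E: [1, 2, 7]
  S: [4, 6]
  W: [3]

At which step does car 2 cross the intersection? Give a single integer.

Step 1 [NS]: N:car5-GO,E:wait,S:car4-GO,W:wait | queues: N=0 E=3 S=1 W=1
Step 2 [NS]: N:empty,E:wait,S:car6-GO,W:wait | queues: N=0 E=3 S=0 W=1
Step 3 [EW]: N:wait,E:car1-GO,S:wait,W:car3-GO | queues: N=0 E=2 S=0 W=0
Step 4 [EW]: N:wait,E:car2-GO,S:wait,W:empty | queues: N=0 E=1 S=0 W=0
Step 5 [EW]: N:wait,E:car7-GO,S:wait,W:empty | queues: N=0 E=0 S=0 W=0
Car 2 crosses at step 4

4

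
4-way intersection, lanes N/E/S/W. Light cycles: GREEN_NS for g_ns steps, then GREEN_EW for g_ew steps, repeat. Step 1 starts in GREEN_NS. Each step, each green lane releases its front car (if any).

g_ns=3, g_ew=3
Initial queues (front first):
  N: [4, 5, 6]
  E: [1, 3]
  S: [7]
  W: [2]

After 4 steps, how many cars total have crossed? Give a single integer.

Step 1 [NS]: N:car4-GO,E:wait,S:car7-GO,W:wait | queues: N=2 E=2 S=0 W=1
Step 2 [NS]: N:car5-GO,E:wait,S:empty,W:wait | queues: N=1 E=2 S=0 W=1
Step 3 [NS]: N:car6-GO,E:wait,S:empty,W:wait | queues: N=0 E=2 S=0 W=1
Step 4 [EW]: N:wait,E:car1-GO,S:wait,W:car2-GO | queues: N=0 E=1 S=0 W=0
Cars crossed by step 4: 6

Answer: 6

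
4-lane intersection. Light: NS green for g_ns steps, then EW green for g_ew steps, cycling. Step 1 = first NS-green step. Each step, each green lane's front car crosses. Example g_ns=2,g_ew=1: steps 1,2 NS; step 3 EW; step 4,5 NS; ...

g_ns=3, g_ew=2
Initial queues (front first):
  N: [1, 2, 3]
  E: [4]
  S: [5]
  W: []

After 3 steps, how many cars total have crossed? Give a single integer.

Answer: 4

Derivation:
Step 1 [NS]: N:car1-GO,E:wait,S:car5-GO,W:wait | queues: N=2 E=1 S=0 W=0
Step 2 [NS]: N:car2-GO,E:wait,S:empty,W:wait | queues: N=1 E=1 S=0 W=0
Step 3 [NS]: N:car3-GO,E:wait,S:empty,W:wait | queues: N=0 E=1 S=0 W=0
Cars crossed by step 3: 4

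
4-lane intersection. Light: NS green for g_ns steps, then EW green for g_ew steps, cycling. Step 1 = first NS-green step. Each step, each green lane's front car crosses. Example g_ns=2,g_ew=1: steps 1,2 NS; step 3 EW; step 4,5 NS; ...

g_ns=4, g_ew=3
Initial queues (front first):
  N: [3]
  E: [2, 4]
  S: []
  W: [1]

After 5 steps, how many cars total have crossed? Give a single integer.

Step 1 [NS]: N:car3-GO,E:wait,S:empty,W:wait | queues: N=0 E=2 S=0 W=1
Step 2 [NS]: N:empty,E:wait,S:empty,W:wait | queues: N=0 E=2 S=0 W=1
Step 3 [NS]: N:empty,E:wait,S:empty,W:wait | queues: N=0 E=2 S=0 W=1
Step 4 [NS]: N:empty,E:wait,S:empty,W:wait | queues: N=0 E=2 S=0 W=1
Step 5 [EW]: N:wait,E:car2-GO,S:wait,W:car1-GO | queues: N=0 E=1 S=0 W=0
Cars crossed by step 5: 3

Answer: 3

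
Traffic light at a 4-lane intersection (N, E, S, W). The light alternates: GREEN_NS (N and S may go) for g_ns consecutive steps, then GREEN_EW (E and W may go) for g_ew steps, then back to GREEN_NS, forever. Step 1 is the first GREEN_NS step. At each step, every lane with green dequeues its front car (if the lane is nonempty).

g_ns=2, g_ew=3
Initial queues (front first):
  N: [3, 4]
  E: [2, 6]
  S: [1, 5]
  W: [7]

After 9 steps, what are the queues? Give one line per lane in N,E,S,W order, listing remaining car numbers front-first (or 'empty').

Step 1 [NS]: N:car3-GO,E:wait,S:car1-GO,W:wait | queues: N=1 E=2 S=1 W=1
Step 2 [NS]: N:car4-GO,E:wait,S:car5-GO,W:wait | queues: N=0 E=2 S=0 W=1
Step 3 [EW]: N:wait,E:car2-GO,S:wait,W:car7-GO | queues: N=0 E=1 S=0 W=0
Step 4 [EW]: N:wait,E:car6-GO,S:wait,W:empty | queues: N=0 E=0 S=0 W=0

N: empty
E: empty
S: empty
W: empty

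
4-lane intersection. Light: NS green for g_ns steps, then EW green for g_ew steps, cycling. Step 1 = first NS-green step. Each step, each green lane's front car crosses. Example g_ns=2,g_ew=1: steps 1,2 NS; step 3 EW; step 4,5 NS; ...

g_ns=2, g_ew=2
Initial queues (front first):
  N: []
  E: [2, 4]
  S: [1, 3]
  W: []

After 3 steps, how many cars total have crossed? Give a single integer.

Step 1 [NS]: N:empty,E:wait,S:car1-GO,W:wait | queues: N=0 E=2 S=1 W=0
Step 2 [NS]: N:empty,E:wait,S:car3-GO,W:wait | queues: N=0 E=2 S=0 W=0
Step 3 [EW]: N:wait,E:car2-GO,S:wait,W:empty | queues: N=0 E=1 S=0 W=0
Cars crossed by step 3: 3

Answer: 3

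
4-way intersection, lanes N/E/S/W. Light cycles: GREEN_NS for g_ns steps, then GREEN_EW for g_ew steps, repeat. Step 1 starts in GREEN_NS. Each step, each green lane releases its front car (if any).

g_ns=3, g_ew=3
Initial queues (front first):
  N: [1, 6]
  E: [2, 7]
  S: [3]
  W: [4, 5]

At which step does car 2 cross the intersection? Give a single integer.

Step 1 [NS]: N:car1-GO,E:wait,S:car3-GO,W:wait | queues: N=1 E=2 S=0 W=2
Step 2 [NS]: N:car6-GO,E:wait,S:empty,W:wait | queues: N=0 E=2 S=0 W=2
Step 3 [NS]: N:empty,E:wait,S:empty,W:wait | queues: N=0 E=2 S=0 W=2
Step 4 [EW]: N:wait,E:car2-GO,S:wait,W:car4-GO | queues: N=0 E=1 S=0 W=1
Step 5 [EW]: N:wait,E:car7-GO,S:wait,W:car5-GO | queues: N=0 E=0 S=0 W=0
Car 2 crosses at step 4

4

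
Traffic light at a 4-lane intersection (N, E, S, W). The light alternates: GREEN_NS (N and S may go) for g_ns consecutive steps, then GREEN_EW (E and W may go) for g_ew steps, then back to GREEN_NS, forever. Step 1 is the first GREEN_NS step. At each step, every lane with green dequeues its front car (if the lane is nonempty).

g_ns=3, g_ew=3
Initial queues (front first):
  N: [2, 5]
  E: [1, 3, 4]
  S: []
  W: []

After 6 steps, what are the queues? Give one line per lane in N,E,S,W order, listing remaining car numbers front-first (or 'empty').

Step 1 [NS]: N:car2-GO,E:wait,S:empty,W:wait | queues: N=1 E=3 S=0 W=0
Step 2 [NS]: N:car5-GO,E:wait,S:empty,W:wait | queues: N=0 E=3 S=0 W=0
Step 3 [NS]: N:empty,E:wait,S:empty,W:wait | queues: N=0 E=3 S=0 W=0
Step 4 [EW]: N:wait,E:car1-GO,S:wait,W:empty | queues: N=0 E=2 S=0 W=0
Step 5 [EW]: N:wait,E:car3-GO,S:wait,W:empty | queues: N=0 E=1 S=0 W=0
Step 6 [EW]: N:wait,E:car4-GO,S:wait,W:empty | queues: N=0 E=0 S=0 W=0

N: empty
E: empty
S: empty
W: empty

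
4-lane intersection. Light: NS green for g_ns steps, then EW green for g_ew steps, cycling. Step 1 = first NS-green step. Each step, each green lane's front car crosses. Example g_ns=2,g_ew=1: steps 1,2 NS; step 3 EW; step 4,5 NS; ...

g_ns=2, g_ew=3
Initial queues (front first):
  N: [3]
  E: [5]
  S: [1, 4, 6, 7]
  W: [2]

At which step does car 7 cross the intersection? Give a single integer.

Step 1 [NS]: N:car3-GO,E:wait,S:car1-GO,W:wait | queues: N=0 E=1 S=3 W=1
Step 2 [NS]: N:empty,E:wait,S:car4-GO,W:wait | queues: N=0 E=1 S=2 W=1
Step 3 [EW]: N:wait,E:car5-GO,S:wait,W:car2-GO | queues: N=0 E=0 S=2 W=0
Step 4 [EW]: N:wait,E:empty,S:wait,W:empty | queues: N=0 E=0 S=2 W=0
Step 5 [EW]: N:wait,E:empty,S:wait,W:empty | queues: N=0 E=0 S=2 W=0
Step 6 [NS]: N:empty,E:wait,S:car6-GO,W:wait | queues: N=0 E=0 S=1 W=0
Step 7 [NS]: N:empty,E:wait,S:car7-GO,W:wait | queues: N=0 E=0 S=0 W=0
Car 7 crosses at step 7

7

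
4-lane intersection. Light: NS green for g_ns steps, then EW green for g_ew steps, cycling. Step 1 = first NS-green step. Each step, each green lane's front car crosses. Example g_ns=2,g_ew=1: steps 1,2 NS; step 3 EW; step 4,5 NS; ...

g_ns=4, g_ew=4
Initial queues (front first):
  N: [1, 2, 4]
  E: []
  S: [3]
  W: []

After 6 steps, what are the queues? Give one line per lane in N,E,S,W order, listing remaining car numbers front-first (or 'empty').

Step 1 [NS]: N:car1-GO,E:wait,S:car3-GO,W:wait | queues: N=2 E=0 S=0 W=0
Step 2 [NS]: N:car2-GO,E:wait,S:empty,W:wait | queues: N=1 E=0 S=0 W=0
Step 3 [NS]: N:car4-GO,E:wait,S:empty,W:wait | queues: N=0 E=0 S=0 W=0

N: empty
E: empty
S: empty
W: empty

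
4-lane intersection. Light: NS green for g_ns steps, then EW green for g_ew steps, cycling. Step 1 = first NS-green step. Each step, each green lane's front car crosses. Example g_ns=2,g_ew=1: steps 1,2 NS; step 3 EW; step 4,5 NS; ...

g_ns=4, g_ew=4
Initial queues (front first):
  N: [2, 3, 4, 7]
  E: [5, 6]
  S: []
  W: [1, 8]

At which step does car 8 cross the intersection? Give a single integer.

Step 1 [NS]: N:car2-GO,E:wait,S:empty,W:wait | queues: N=3 E=2 S=0 W=2
Step 2 [NS]: N:car3-GO,E:wait,S:empty,W:wait | queues: N=2 E=2 S=0 W=2
Step 3 [NS]: N:car4-GO,E:wait,S:empty,W:wait | queues: N=1 E=2 S=0 W=2
Step 4 [NS]: N:car7-GO,E:wait,S:empty,W:wait | queues: N=0 E=2 S=0 W=2
Step 5 [EW]: N:wait,E:car5-GO,S:wait,W:car1-GO | queues: N=0 E=1 S=0 W=1
Step 6 [EW]: N:wait,E:car6-GO,S:wait,W:car8-GO | queues: N=0 E=0 S=0 W=0
Car 8 crosses at step 6

6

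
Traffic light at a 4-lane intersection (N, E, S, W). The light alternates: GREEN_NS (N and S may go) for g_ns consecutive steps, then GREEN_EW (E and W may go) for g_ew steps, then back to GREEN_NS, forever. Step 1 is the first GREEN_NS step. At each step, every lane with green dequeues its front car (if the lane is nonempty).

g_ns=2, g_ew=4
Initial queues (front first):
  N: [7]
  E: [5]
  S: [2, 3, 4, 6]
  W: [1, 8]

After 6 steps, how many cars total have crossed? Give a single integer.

Answer: 6

Derivation:
Step 1 [NS]: N:car7-GO,E:wait,S:car2-GO,W:wait | queues: N=0 E=1 S=3 W=2
Step 2 [NS]: N:empty,E:wait,S:car3-GO,W:wait | queues: N=0 E=1 S=2 W=2
Step 3 [EW]: N:wait,E:car5-GO,S:wait,W:car1-GO | queues: N=0 E=0 S=2 W=1
Step 4 [EW]: N:wait,E:empty,S:wait,W:car8-GO | queues: N=0 E=0 S=2 W=0
Step 5 [EW]: N:wait,E:empty,S:wait,W:empty | queues: N=0 E=0 S=2 W=0
Step 6 [EW]: N:wait,E:empty,S:wait,W:empty | queues: N=0 E=0 S=2 W=0
Cars crossed by step 6: 6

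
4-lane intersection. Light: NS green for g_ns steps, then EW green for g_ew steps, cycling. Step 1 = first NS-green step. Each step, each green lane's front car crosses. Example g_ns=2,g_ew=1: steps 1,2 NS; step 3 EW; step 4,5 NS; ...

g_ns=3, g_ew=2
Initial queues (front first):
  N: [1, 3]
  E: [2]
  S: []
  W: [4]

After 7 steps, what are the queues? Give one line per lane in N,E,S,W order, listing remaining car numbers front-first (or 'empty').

Step 1 [NS]: N:car1-GO,E:wait,S:empty,W:wait | queues: N=1 E=1 S=0 W=1
Step 2 [NS]: N:car3-GO,E:wait,S:empty,W:wait | queues: N=0 E=1 S=0 W=1
Step 3 [NS]: N:empty,E:wait,S:empty,W:wait | queues: N=0 E=1 S=0 W=1
Step 4 [EW]: N:wait,E:car2-GO,S:wait,W:car4-GO | queues: N=0 E=0 S=0 W=0

N: empty
E: empty
S: empty
W: empty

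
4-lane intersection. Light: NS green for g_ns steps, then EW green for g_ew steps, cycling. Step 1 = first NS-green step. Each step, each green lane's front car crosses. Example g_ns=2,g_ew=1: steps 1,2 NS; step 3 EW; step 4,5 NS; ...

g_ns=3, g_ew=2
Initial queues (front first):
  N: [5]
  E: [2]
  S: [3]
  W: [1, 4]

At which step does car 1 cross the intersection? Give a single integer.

Step 1 [NS]: N:car5-GO,E:wait,S:car3-GO,W:wait | queues: N=0 E=1 S=0 W=2
Step 2 [NS]: N:empty,E:wait,S:empty,W:wait | queues: N=0 E=1 S=0 W=2
Step 3 [NS]: N:empty,E:wait,S:empty,W:wait | queues: N=0 E=1 S=0 W=2
Step 4 [EW]: N:wait,E:car2-GO,S:wait,W:car1-GO | queues: N=0 E=0 S=0 W=1
Step 5 [EW]: N:wait,E:empty,S:wait,W:car4-GO | queues: N=0 E=0 S=0 W=0
Car 1 crosses at step 4

4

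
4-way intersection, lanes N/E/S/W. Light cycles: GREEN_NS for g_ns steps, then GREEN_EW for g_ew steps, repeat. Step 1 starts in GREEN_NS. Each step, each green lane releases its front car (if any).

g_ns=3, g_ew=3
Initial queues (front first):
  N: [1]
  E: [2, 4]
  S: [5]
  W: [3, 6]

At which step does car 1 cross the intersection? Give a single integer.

Step 1 [NS]: N:car1-GO,E:wait,S:car5-GO,W:wait | queues: N=0 E=2 S=0 W=2
Step 2 [NS]: N:empty,E:wait,S:empty,W:wait | queues: N=0 E=2 S=0 W=2
Step 3 [NS]: N:empty,E:wait,S:empty,W:wait | queues: N=0 E=2 S=0 W=2
Step 4 [EW]: N:wait,E:car2-GO,S:wait,W:car3-GO | queues: N=0 E=1 S=0 W=1
Step 5 [EW]: N:wait,E:car4-GO,S:wait,W:car6-GO | queues: N=0 E=0 S=0 W=0
Car 1 crosses at step 1

1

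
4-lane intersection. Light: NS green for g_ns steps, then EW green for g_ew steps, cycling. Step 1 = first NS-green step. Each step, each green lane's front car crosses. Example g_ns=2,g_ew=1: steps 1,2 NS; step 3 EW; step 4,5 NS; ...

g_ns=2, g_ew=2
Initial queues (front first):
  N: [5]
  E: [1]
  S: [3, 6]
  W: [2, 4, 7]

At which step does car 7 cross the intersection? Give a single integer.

Step 1 [NS]: N:car5-GO,E:wait,S:car3-GO,W:wait | queues: N=0 E=1 S=1 W=3
Step 2 [NS]: N:empty,E:wait,S:car6-GO,W:wait | queues: N=0 E=1 S=0 W=3
Step 3 [EW]: N:wait,E:car1-GO,S:wait,W:car2-GO | queues: N=0 E=0 S=0 W=2
Step 4 [EW]: N:wait,E:empty,S:wait,W:car4-GO | queues: N=0 E=0 S=0 W=1
Step 5 [NS]: N:empty,E:wait,S:empty,W:wait | queues: N=0 E=0 S=0 W=1
Step 6 [NS]: N:empty,E:wait,S:empty,W:wait | queues: N=0 E=0 S=0 W=1
Step 7 [EW]: N:wait,E:empty,S:wait,W:car7-GO | queues: N=0 E=0 S=0 W=0
Car 7 crosses at step 7

7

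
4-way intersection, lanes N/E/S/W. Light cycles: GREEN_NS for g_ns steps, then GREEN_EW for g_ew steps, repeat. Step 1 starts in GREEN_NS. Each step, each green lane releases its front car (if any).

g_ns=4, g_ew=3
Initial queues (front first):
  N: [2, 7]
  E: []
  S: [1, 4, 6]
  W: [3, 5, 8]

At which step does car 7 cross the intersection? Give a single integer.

Step 1 [NS]: N:car2-GO,E:wait,S:car1-GO,W:wait | queues: N=1 E=0 S=2 W=3
Step 2 [NS]: N:car7-GO,E:wait,S:car4-GO,W:wait | queues: N=0 E=0 S=1 W=3
Step 3 [NS]: N:empty,E:wait,S:car6-GO,W:wait | queues: N=0 E=0 S=0 W=3
Step 4 [NS]: N:empty,E:wait,S:empty,W:wait | queues: N=0 E=0 S=0 W=3
Step 5 [EW]: N:wait,E:empty,S:wait,W:car3-GO | queues: N=0 E=0 S=0 W=2
Step 6 [EW]: N:wait,E:empty,S:wait,W:car5-GO | queues: N=0 E=0 S=0 W=1
Step 7 [EW]: N:wait,E:empty,S:wait,W:car8-GO | queues: N=0 E=0 S=0 W=0
Car 7 crosses at step 2

2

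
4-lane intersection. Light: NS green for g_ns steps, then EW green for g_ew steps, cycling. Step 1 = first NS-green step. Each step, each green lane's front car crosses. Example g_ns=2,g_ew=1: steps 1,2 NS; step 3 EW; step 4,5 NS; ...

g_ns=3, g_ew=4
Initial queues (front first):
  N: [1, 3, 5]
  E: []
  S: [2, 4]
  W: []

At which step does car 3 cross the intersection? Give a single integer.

Step 1 [NS]: N:car1-GO,E:wait,S:car2-GO,W:wait | queues: N=2 E=0 S=1 W=0
Step 2 [NS]: N:car3-GO,E:wait,S:car4-GO,W:wait | queues: N=1 E=0 S=0 W=0
Step 3 [NS]: N:car5-GO,E:wait,S:empty,W:wait | queues: N=0 E=0 S=0 W=0
Car 3 crosses at step 2

2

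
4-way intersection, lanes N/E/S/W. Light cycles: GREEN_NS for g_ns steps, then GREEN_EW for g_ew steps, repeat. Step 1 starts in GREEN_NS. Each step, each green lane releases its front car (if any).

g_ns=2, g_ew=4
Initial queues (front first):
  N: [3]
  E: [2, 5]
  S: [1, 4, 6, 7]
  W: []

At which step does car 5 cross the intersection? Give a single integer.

Step 1 [NS]: N:car3-GO,E:wait,S:car1-GO,W:wait | queues: N=0 E=2 S=3 W=0
Step 2 [NS]: N:empty,E:wait,S:car4-GO,W:wait | queues: N=0 E=2 S=2 W=0
Step 3 [EW]: N:wait,E:car2-GO,S:wait,W:empty | queues: N=0 E=1 S=2 W=0
Step 4 [EW]: N:wait,E:car5-GO,S:wait,W:empty | queues: N=0 E=0 S=2 W=0
Step 5 [EW]: N:wait,E:empty,S:wait,W:empty | queues: N=0 E=0 S=2 W=0
Step 6 [EW]: N:wait,E:empty,S:wait,W:empty | queues: N=0 E=0 S=2 W=0
Step 7 [NS]: N:empty,E:wait,S:car6-GO,W:wait | queues: N=0 E=0 S=1 W=0
Step 8 [NS]: N:empty,E:wait,S:car7-GO,W:wait | queues: N=0 E=0 S=0 W=0
Car 5 crosses at step 4

4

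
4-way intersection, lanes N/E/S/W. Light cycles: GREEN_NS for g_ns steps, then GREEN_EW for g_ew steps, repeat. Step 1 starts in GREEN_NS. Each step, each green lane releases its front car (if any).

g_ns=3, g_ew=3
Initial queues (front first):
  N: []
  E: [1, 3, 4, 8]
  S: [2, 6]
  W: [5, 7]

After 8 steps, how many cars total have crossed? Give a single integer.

Step 1 [NS]: N:empty,E:wait,S:car2-GO,W:wait | queues: N=0 E=4 S=1 W=2
Step 2 [NS]: N:empty,E:wait,S:car6-GO,W:wait | queues: N=0 E=4 S=0 W=2
Step 3 [NS]: N:empty,E:wait,S:empty,W:wait | queues: N=0 E=4 S=0 W=2
Step 4 [EW]: N:wait,E:car1-GO,S:wait,W:car5-GO | queues: N=0 E=3 S=0 W=1
Step 5 [EW]: N:wait,E:car3-GO,S:wait,W:car7-GO | queues: N=0 E=2 S=0 W=0
Step 6 [EW]: N:wait,E:car4-GO,S:wait,W:empty | queues: N=0 E=1 S=0 W=0
Step 7 [NS]: N:empty,E:wait,S:empty,W:wait | queues: N=0 E=1 S=0 W=0
Step 8 [NS]: N:empty,E:wait,S:empty,W:wait | queues: N=0 E=1 S=0 W=0
Cars crossed by step 8: 7

Answer: 7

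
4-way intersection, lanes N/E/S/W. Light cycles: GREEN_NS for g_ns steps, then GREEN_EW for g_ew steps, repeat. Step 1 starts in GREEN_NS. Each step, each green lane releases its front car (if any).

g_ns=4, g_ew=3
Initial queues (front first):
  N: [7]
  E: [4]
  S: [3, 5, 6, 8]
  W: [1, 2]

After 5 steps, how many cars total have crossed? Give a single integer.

Step 1 [NS]: N:car7-GO,E:wait,S:car3-GO,W:wait | queues: N=0 E=1 S=3 W=2
Step 2 [NS]: N:empty,E:wait,S:car5-GO,W:wait | queues: N=0 E=1 S=2 W=2
Step 3 [NS]: N:empty,E:wait,S:car6-GO,W:wait | queues: N=0 E=1 S=1 W=2
Step 4 [NS]: N:empty,E:wait,S:car8-GO,W:wait | queues: N=0 E=1 S=0 W=2
Step 5 [EW]: N:wait,E:car4-GO,S:wait,W:car1-GO | queues: N=0 E=0 S=0 W=1
Cars crossed by step 5: 7

Answer: 7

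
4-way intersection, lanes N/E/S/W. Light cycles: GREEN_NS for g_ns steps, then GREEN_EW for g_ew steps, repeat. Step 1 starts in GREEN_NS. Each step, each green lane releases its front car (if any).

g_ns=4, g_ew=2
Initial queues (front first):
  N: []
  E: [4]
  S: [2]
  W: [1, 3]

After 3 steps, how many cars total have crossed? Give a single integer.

Answer: 1

Derivation:
Step 1 [NS]: N:empty,E:wait,S:car2-GO,W:wait | queues: N=0 E=1 S=0 W=2
Step 2 [NS]: N:empty,E:wait,S:empty,W:wait | queues: N=0 E=1 S=0 W=2
Step 3 [NS]: N:empty,E:wait,S:empty,W:wait | queues: N=0 E=1 S=0 W=2
Cars crossed by step 3: 1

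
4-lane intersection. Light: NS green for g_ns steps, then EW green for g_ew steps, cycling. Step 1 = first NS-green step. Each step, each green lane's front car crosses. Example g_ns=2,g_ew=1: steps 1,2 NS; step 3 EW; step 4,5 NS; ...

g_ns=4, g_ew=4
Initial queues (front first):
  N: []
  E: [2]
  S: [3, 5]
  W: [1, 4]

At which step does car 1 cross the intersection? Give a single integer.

Step 1 [NS]: N:empty,E:wait,S:car3-GO,W:wait | queues: N=0 E=1 S=1 W=2
Step 2 [NS]: N:empty,E:wait,S:car5-GO,W:wait | queues: N=0 E=1 S=0 W=2
Step 3 [NS]: N:empty,E:wait,S:empty,W:wait | queues: N=0 E=1 S=0 W=2
Step 4 [NS]: N:empty,E:wait,S:empty,W:wait | queues: N=0 E=1 S=0 W=2
Step 5 [EW]: N:wait,E:car2-GO,S:wait,W:car1-GO | queues: N=0 E=0 S=0 W=1
Step 6 [EW]: N:wait,E:empty,S:wait,W:car4-GO | queues: N=0 E=0 S=0 W=0
Car 1 crosses at step 5

5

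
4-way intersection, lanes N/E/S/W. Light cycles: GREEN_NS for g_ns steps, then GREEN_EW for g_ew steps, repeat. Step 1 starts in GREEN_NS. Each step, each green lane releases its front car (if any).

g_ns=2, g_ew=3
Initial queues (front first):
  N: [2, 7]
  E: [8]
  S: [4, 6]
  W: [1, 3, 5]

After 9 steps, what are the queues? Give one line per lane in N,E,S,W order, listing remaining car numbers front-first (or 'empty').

Step 1 [NS]: N:car2-GO,E:wait,S:car4-GO,W:wait | queues: N=1 E=1 S=1 W=3
Step 2 [NS]: N:car7-GO,E:wait,S:car6-GO,W:wait | queues: N=0 E=1 S=0 W=3
Step 3 [EW]: N:wait,E:car8-GO,S:wait,W:car1-GO | queues: N=0 E=0 S=0 W=2
Step 4 [EW]: N:wait,E:empty,S:wait,W:car3-GO | queues: N=0 E=0 S=0 W=1
Step 5 [EW]: N:wait,E:empty,S:wait,W:car5-GO | queues: N=0 E=0 S=0 W=0

N: empty
E: empty
S: empty
W: empty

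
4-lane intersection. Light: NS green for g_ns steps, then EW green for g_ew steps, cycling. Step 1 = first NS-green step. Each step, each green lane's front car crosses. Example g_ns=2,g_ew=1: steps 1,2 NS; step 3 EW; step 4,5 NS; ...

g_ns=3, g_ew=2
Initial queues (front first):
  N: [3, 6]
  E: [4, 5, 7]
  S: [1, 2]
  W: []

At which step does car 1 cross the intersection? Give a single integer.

Step 1 [NS]: N:car3-GO,E:wait,S:car1-GO,W:wait | queues: N=1 E=3 S=1 W=0
Step 2 [NS]: N:car6-GO,E:wait,S:car2-GO,W:wait | queues: N=0 E=3 S=0 W=0
Step 3 [NS]: N:empty,E:wait,S:empty,W:wait | queues: N=0 E=3 S=0 W=0
Step 4 [EW]: N:wait,E:car4-GO,S:wait,W:empty | queues: N=0 E=2 S=0 W=0
Step 5 [EW]: N:wait,E:car5-GO,S:wait,W:empty | queues: N=0 E=1 S=0 W=0
Step 6 [NS]: N:empty,E:wait,S:empty,W:wait | queues: N=0 E=1 S=0 W=0
Step 7 [NS]: N:empty,E:wait,S:empty,W:wait | queues: N=0 E=1 S=0 W=0
Step 8 [NS]: N:empty,E:wait,S:empty,W:wait | queues: N=0 E=1 S=0 W=0
Step 9 [EW]: N:wait,E:car7-GO,S:wait,W:empty | queues: N=0 E=0 S=0 W=0
Car 1 crosses at step 1

1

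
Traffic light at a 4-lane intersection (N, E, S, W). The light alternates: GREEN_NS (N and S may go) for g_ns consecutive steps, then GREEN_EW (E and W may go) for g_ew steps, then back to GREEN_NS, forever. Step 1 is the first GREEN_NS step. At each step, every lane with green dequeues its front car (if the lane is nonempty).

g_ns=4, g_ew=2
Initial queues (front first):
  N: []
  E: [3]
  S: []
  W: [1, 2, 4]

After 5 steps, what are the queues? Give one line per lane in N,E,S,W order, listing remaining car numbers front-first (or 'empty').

Step 1 [NS]: N:empty,E:wait,S:empty,W:wait | queues: N=0 E=1 S=0 W=3
Step 2 [NS]: N:empty,E:wait,S:empty,W:wait | queues: N=0 E=1 S=0 W=3
Step 3 [NS]: N:empty,E:wait,S:empty,W:wait | queues: N=0 E=1 S=0 W=3
Step 4 [NS]: N:empty,E:wait,S:empty,W:wait | queues: N=0 E=1 S=0 W=3
Step 5 [EW]: N:wait,E:car3-GO,S:wait,W:car1-GO | queues: N=0 E=0 S=0 W=2

N: empty
E: empty
S: empty
W: 2 4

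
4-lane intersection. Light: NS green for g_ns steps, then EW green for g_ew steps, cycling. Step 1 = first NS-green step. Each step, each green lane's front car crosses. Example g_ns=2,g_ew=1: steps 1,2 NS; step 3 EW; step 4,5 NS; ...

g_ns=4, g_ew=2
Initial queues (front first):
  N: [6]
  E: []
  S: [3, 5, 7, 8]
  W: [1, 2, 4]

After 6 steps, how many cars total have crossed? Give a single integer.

Step 1 [NS]: N:car6-GO,E:wait,S:car3-GO,W:wait | queues: N=0 E=0 S=3 W=3
Step 2 [NS]: N:empty,E:wait,S:car5-GO,W:wait | queues: N=0 E=0 S=2 W=3
Step 3 [NS]: N:empty,E:wait,S:car7-GO,W:wait | queues: N=0 E=0 S=1 W=3
Step 4 [NS]: N:empty,E:wait,S:car8-GO,W:wait | queues: N=0 E=0 S=0 W=3
Step 5 [EW]: N:wait,E:empty,S:wait,W:car1-GO | queues: N=0 E=0 S=0 W=2
Step 6 [EW]: N:wait,E:empty,S:wait,W:car2-GO | queues: N=0 E=0 S=0 W=1
Cars crossed by step 6: 7

Answer: 7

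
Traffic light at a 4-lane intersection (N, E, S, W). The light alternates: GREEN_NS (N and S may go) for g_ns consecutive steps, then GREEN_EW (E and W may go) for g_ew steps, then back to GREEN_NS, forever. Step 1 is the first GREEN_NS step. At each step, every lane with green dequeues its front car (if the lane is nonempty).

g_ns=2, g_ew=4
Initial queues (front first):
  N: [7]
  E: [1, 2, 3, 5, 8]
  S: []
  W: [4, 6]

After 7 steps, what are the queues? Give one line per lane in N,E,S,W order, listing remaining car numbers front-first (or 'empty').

Step 1 [NS]: N:car7-GO,E:wait,S:empty,W:wait | queues: N=0 E=5 S=0 W=2
Step 2 [NS]: N:empty,E:wait,S:empty,W:wait | queues: N=0 E=5 S=0 W=2
Step 3 [EW]: N:wait,E:car1-GO,S:wait,W:car4-GO | queues: N=0 E=4 S=0 W=1
Step 4 [EW]: N:wait,E:car2-GO,S:wait,W:car6-GO | queues: N=0 E=3 S=0 W=0
Step 5 [EW]: N:wait,E:car3-GO,S:wait,W:empty | queues: N=0 E=2 S=0 W=0
Step 6 [EW]: N:wait,E:car5-GO,S:wait,W:empty | queues: N=0 E=1 S=0 W=0
Step 7 [NS]: N:empty,E:wait,S:empty,W:wait | queues: N=0 E=1 S=0 W=0

N: empty
E: 8
S: empty
W: empty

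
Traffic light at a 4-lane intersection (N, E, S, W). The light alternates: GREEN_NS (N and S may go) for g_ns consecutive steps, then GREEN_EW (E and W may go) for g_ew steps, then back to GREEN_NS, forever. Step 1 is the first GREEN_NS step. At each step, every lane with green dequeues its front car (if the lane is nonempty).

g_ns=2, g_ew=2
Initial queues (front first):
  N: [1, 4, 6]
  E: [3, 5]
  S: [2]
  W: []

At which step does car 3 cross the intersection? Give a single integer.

Step 1 [NS]: N:car1-GO,E:wait,S:car2-GO,W:wait | queues: N=2 E=2 S=0 W=0
Step 2 [NS]: N:car4-GO,E:wait,S:empty,W:wait | queues: N=1 E=2 S=0 W=0
Step 3 [EW]: N:wait,E:car3-GO,S:wait,W:empty | queues: N=1 E=1 S=0 W=0
Step 4 [EW]: N:wait,E:car5-GO,S:wait,W:empty | queues: N=1 E=0 S=0 W=0
Step 5 [NS]: N:car6-GO,E:wait,S:empty,W:wait | queues: N=0 E=0 S=0 W=0
Car 3 crosses at step 3

3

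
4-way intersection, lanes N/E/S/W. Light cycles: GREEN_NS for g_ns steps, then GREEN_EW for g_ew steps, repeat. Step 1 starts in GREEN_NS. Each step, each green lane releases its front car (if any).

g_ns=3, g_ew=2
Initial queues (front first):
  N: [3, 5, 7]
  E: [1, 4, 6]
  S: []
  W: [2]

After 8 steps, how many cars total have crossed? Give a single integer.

Answer: 6

Derivation:
Step 1 [NS]: N:car3-GO,E:wait,S:empty,W:wait | queues: N=2 E=3 S=0 W=1
Step 2 [NS]: N:car5-GO,E:wait,S:empty,W:wait | queues: N=1 E=3 S=0 W=1
Step 3 [NS]: N:car7-GO,E:wait,S:empty,W:wait | queues: N=0 E=3 S=0 W=1
Step 4 [EW]: N:wait,E:car1-GO,S:wait,W:car2-GO | queues: N=0 E=2 S=0 W=0
Step 5 [EW]: N:wait,E:car4-GO,S:wait,W:empty | queues: N=0 E=1 S=0 W=0
Step 6 [NS]: N:empty,E:wait,S:empty,W:wait | queues: N=0 E=1 S=0 W=0
Step 7 [NS]: N:empty,E:wait,S:empty,W:wait | queues: N=0 E=1 S=0 W=0
Step 8 [NS]: N:empty,E:wait,S:empty,W:wait | queues: N=0 E=1 S=0 W=0
Cars crossed by step 8: 6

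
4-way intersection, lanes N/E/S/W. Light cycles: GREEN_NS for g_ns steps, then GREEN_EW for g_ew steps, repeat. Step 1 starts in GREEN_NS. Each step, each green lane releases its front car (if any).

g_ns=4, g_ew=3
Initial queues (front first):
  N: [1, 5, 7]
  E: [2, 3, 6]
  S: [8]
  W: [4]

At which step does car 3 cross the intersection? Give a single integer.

Step 1 [NS]: N:car1-GO,E:wait,S:car8-GO,W:wait | queues: N=2 E=3 S=0 W=1
Step 2 [NS]: N:car5-GO,E:wait,S:empty,W:wait | queues: N=1 E=3 S=0 W=1
Step 3 [NS]: N:car7-GO,E:wait,S:empty,W:wait | queues: N=0 E=3 S=0 W=1
Step 4 [NS]: N:empty,E:wait,S:empty,W:wait | queues: N=0 E=3 S=0 W=1
Step 5 [EW]: N:wait,E:car2-GO,S:wait,W:car4-GO | queues: N=0 E=2 S=0 W=0
Step 6 [EW]: N:wait,E:car3-GO,S:wait,W:empty | queues: N=0 E=1 S=0 W=0
Step 7 [EW]: N:wait,E:car6-GO,S:wait,W:empty | queues: N=0 E=0 S=0 W=0
Car 3 crosses at step 6

6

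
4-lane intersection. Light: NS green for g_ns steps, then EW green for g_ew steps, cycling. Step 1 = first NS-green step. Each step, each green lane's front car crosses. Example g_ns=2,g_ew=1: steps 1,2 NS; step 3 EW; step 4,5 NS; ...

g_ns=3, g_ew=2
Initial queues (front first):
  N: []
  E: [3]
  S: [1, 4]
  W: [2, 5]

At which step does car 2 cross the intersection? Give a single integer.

Step 1 [NS]: N:empty,E:wait,S:car1-GO,W:wait | queues: N=0 E=1 S=1 W=2
Step 2 [NS]: N:empty,E:wait,S:car4-GO,W:wait | queues: N=0 E=1 S=0 W=2
Step 3 [NS]: N:empty,E:wait,S:empty,W:wait | queues: N=0 E=1 S=0 W=2
Step 4 [EW]: N:wait,E:car3-GO,S:wait,W:car2-GO | queues: N=0 E=0 S=0 W=1
Step 5 [EW]: N:wait,E:empty,S:wait,W:car5-GO | queues: N=0 E=0 S=0 W=0
Car 2 crosses at step 4

4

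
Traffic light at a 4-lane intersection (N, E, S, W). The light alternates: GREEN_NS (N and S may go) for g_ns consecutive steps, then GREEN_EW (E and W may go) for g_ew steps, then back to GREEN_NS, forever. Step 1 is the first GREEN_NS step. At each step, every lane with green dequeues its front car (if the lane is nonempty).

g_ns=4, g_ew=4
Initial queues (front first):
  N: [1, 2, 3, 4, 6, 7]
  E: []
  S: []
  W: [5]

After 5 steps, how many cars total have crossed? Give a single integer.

Step 1 [NS]: N:car1-GO,E:wait,S:empty,W:wait | queues: N=5 E=0 S=0 W=1
Step 2 [NS]: N:car2-GO,E:wait,S:empty,W:wait | queues: N=4 E=0 S=0 W=1
Step 3 [NS]: N:car3-GO,E:wait,S:empty,W:wait | queues: N=3 E=0 S=0 W=1
Step 4 [NS]: N:car4-GO,E:wait,S:empty,W:wait | queues: N=2 E=0 S=0 W=1
Step 5 [EW]: N:wait,E:empty,S:wait,W:car5-GO | queues: N=2 E=0 S=0 W=0
Cars crossed by step 5: 5

Answer: 5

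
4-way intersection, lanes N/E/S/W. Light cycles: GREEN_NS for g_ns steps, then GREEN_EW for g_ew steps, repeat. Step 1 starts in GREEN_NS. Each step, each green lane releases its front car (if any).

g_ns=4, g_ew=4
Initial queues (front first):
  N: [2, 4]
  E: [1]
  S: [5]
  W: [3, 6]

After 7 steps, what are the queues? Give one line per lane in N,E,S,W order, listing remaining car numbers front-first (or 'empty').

Step 1 [NS]: N:car2-GO,E:wait,S:car5-GO,W:wait | queues: N=1 E=1 S=0 W=2
Step 2 [NS]: N:car4-GO,E:wait,S:empty,W:wait | queues: N=0 E=1 S=0 W=2
Step 3 [NS]: N:empty,E:wait,S:empty,W:wait | queues: N=0 E=1 S=0 W=2
Step 4 [NS]: N:empty,E:wait,S:empty,W:wait | queues: N=0 E=1 S=0 W=2
Step 5 [EW]: N:wait,E:car1-GO,S:wait,W:car3-GO | queues: N=0 E=0 S=0 W=1
Step 6 [EW]: N:wait,E:empty,S:wait,W:car6-GO | queues: N=0 E=0 S=0 W=0

N: empty
E: empty
S: empty
W: empty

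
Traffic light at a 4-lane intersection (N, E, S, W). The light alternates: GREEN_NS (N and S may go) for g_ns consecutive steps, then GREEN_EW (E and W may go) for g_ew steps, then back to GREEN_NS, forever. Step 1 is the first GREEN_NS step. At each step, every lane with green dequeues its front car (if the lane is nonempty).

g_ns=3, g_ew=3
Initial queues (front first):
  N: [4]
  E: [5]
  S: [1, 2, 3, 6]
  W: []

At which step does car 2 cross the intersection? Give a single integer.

Step 1 [NS]: N:car4-GO,E:wait,S:car1-GO,W:wait | queues: N=0 E=1 S=3 W=0
Step 2 [NS]: N:empty,E:wait,S:car2-GO,W:wait | queues: N=0 E=1 S=2 W=0
Step 3 [NS]: N:empty,E:wait,S:car3-GO,W:wait | queues: N=0 E=1 S=1 W=0
Step 4 [EW]: N:wait,E:car5-GO,S:wait,W:empty | queues: N=0 E=0 S=1 W=0
Step 5 [EW]: N:wait,E:empty,S:wait,W:empty | queues: N=0 E=0 S=1 W=0
Step 6 [EW]: N:wait,E:empty,S:wait,W:empty | queues: N=0 E=0 S=1 W=0
Step 7 [NS]: N:empty,E:wait,S:car6-GO,W:wait | queues: N=0 E=0 S=0 W=0
Car 2 crosses at step 2

2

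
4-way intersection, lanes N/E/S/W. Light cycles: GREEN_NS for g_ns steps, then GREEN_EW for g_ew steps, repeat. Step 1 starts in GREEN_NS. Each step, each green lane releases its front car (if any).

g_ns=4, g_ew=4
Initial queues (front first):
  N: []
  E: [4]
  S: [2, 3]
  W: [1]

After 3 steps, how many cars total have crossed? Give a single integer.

Step 1 [NS]: N:empty,E:wait,S:car2-GO,W:wait | queues: N=0 E=1 S=1 W=1
Step 2 [NS]: N:empty,E:wait,S:car3-GO,W:wait | queues: N=0 E=1 S=0 W=1
Step 3 [NS]: N:empty,E:wait,S:empty,W:wait | queues: N=0 E=1 S=0 W=1
Cars crossed by step 3: 2

Answer: 2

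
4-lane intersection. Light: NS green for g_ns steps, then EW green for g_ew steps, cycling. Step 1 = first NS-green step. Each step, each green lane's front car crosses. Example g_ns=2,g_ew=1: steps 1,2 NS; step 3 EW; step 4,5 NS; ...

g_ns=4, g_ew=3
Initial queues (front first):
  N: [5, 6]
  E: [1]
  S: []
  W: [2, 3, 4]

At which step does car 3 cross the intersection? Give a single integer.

Step 1 [NS]: N:car5-GO,E:wait,S:empty,W:wait | queues: N=1 E=1 S=0 W=3
Step 2 [NS]: N:car6-GO,E:wait,S:empty,W:wait | queues: N=0 E=1 S=0 W=3
Step 3 [NS]: N:empty,E:wait,S:empty,W:wait | queues: N=0 E=1 S=0 W=3
Step 4 [NS]: N:empty,E:wait,S:empty,W:wait | queues: N=0 E=1 S=0 W=3
Step 5 [EW]: N:wait,E:car1-GO,S:wait,W:car2-GO | queues: N=0 E=0 S=0 W=2
Step 6 [EW]: N:wait,E:empty,S:wait,W:car3-GO | queues: N=0 E=0 S=0 W=1
Step 7 [EW]: N:wait,E:empty,S:wait,W:car4-GO | queues: N=0 E=0 S=0 W=0
Car 3 crosses at step 6

6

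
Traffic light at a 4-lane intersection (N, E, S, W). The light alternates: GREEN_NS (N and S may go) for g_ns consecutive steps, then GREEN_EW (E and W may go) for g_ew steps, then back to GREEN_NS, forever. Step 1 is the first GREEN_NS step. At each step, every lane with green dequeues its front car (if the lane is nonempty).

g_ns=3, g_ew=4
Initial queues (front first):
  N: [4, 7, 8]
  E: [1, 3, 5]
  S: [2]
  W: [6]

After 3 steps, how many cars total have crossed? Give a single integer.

Step 1 [NS]: N:car4-GO,E:wait,S:car2-GO,W:wait | queues: N=2 E=3 S=0 W=1
Step 2 [NS]: N:car7-GO,E:wait,S:empty,W:wait | queues: N=1 E=3 S=0 W=1
Step 3 [NS]: N:car8-GO,E:wait,S:empty,W:wait | queues: N=0 E=3 S=0 W=1
Cars crossed by step 3: 4

Answer: 4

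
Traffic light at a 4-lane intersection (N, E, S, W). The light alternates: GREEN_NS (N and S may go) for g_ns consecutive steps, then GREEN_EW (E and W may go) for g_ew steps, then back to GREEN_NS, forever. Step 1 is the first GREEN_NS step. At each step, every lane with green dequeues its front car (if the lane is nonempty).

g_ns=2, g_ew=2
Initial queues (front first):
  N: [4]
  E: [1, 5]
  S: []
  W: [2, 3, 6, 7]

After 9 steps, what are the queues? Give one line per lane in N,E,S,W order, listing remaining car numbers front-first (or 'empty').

Step 1 [NS]: N:car4-GO,E:wait,S:empty,W:wait | queues: N=0 E=2 S=0 W=4
Step 2 [NS]: N:empty,E:wait,S:empty,W:wait | queues: N=0 E=2 S=0 W=4
Step 3 [EW]: N:wait,E:car1-GO,S:wait,W:car2-GO | queues: N=0 E=1 S=0 W=3
Step 4 [EW]: N:wait,E:car5-GO,S:wait,W:car3-GO | queues: N=0 E=0 S=0 W=2
Step 5 [NS]: N:empty,E:wait,S:empty,W:wait | queues: N=0 E=0 S=0 W=2
Step 6 [NS]: N:empty,E:wait,S:empty,W:wait | queues: N=0 E=0 S=0 W=2
Step 7 [EW]: N:wait,E:empty,S:wait,W:car6-GO | queues: N=0 E=0 S=0 W=1
Step 8 [EW]: N:wait,E:empty,S:wait,W:car7-GO | queues: N=0 E=0 S=0 W=0

N: empty
E: empty
S: empty
W: empty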